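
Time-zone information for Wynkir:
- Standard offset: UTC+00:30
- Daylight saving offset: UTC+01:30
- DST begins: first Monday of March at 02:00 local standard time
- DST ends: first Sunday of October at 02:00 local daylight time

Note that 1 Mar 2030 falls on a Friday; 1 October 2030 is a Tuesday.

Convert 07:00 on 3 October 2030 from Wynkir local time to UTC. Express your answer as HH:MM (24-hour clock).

05:30

1 March 2030 is a Friday, so the first Monday is March 4.
1 October 2030 is a Tuesday, so the first Sunday is October 6.
3 October 2030 lies within the daylight-saving period (4 March – 6 October), so Wynkir is on daylight time, UTC+01:30.
07:00 local − 1h30m = 05:30 UTC.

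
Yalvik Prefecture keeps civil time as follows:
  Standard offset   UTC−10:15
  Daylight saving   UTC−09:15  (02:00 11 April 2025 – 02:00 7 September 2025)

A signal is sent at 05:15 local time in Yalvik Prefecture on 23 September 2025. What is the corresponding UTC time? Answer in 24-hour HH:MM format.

15:30

Daylight saving runs 11 April – 7 September; 23 September 2025 is outside that window, so Yalvik Prefecture is on standard time at UTC−10:15.
05:15 local + 10h15m = 15:30 UTC.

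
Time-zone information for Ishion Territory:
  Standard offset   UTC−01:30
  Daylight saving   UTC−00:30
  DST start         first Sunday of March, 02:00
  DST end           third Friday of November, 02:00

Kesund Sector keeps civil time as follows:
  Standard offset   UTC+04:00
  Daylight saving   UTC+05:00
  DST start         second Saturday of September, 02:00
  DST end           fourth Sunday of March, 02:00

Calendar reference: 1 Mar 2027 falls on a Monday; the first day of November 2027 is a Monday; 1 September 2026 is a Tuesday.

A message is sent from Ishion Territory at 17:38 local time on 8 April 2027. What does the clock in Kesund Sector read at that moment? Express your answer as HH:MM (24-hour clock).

22:08

1 March 2027 is a Monday, so the first Sunday is March 7.
1 November 2027 is a Monday, so the first Friday is November 5 and the third is November 19.
8 April 2027 falls between 7 March and 19 November, so daylight saving is in effect and Ishion Territory is at UTC−00:30.
17:38 Ishion Territory + 0h30m = 18:08 UTC.
1 September 2026 is a Tuesday, so the first Saturday is September 5 and the second is September 12.
1 March 2027 is a Monday, so the first Sunday is March 7 and the fourth is March 28.
At the standard offset (UTC+04:00), 18:08 UTC + 4h = 22:08 Kesund Sector standard time.
The standard-time date in Kesund Sector, 8 April 2027, does not fall between 12 September 2026 and 28 March 2027, so daylight saving is not in effect and Kesund Sector is at UTC+04:00.
18:08 UTC + 4h = 22:08 Kesund Sector.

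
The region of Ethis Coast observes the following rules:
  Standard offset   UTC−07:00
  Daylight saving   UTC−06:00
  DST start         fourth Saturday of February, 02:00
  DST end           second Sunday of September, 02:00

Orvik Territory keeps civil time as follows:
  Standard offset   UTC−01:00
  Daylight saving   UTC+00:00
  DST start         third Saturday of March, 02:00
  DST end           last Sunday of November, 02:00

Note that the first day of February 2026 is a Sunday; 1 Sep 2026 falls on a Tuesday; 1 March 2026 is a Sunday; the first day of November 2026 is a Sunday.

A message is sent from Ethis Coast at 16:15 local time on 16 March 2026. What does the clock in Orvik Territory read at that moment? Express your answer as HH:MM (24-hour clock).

1 February 2026 is a Sunday, so the first Saturday is February 7 and the fourth is February 28.
1 September 2026 is a Tuesday, so the first Sunday is September 6 and the second is September 13.
Daylight saving runs 28 February – 13 September; 16 March 2026 is inside that window, so Ethis Coast is at UTC−06:00.
16:15 Ethis Coast + 6h = 22:15 UTC.
1 March 2026 is a Sunday, so the first Saturday is March 7 and the third is March 21.
1 November 2026 is a Sunday, so Sundays fall on 1, 8, 15, 22, 29; the last is November 29.
At the standard offset (UTC−01:00), 22:15 UTC − 1h = 21:15 Orvik Territory standard time.
Daylight saving runs 21 March – 29 November; the standard-time date in Orvik Territory, 16 March 2026, is outside that window, so Orvik Territory is on standard time at UTC−01:00.
22:15 UTC − 1h = 21:15 Orvik Territory.

21:15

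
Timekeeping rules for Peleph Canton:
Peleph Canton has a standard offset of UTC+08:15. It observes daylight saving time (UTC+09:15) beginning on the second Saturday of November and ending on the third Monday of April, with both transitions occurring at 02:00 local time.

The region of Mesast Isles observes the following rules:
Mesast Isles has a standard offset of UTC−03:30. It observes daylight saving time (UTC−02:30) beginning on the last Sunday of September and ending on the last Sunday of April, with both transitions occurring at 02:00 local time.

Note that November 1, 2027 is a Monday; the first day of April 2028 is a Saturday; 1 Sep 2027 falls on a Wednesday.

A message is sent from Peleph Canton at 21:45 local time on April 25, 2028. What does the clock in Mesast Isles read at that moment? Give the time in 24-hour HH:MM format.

1 November 2027 is a Monday, so the first Saturday is November 6 and the second is November 13.
1 April 2028 is a Saturday, so the first Monday is April 3 and the third is April 17.
Daylight saving runs 13 November 2027 – 17 April 2028; April 25, 2028 is outside that window, so Peleph Canton is on standard time at UTC+08:15.
21:45 Peleph Canton − 8h15m = 13:30 UTC.
1 September 2027 is a Wednesday, so Sundays fall on 5, 12, 19, 26; the last is September 26.
1 April 2028 is a Saturday, so Sundays fall on 2, 9, 16, 23, 30; the last is April 30.
At the standard offset (UTC−03:30), 13:30 UTC − 3h30m = 10:00 Mesast Isles standard time.
The standard-time date in Mesast Isles, April 25, 2028, falls between 26 September 2027 and 30 April 2028, so daylight saving is in effect and Mesast Isles is at UTC−02:30.
13:30 UTC − 2h30m = 11:00 Mesast Isles.

11:00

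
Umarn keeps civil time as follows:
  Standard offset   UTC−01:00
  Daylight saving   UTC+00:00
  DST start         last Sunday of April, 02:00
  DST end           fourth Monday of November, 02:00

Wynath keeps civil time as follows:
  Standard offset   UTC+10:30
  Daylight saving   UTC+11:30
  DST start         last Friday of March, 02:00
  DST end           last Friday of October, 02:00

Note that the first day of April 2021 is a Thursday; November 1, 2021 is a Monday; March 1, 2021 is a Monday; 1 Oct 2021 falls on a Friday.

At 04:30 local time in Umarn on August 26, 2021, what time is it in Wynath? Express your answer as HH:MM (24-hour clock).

16:00

1 April 2021 is a Thursday, so Sundays fall on 4, 11, 18, 25; the last is April 25.
1 November 2021 is a Monday, so the first Monday is November 1 and the fourth is November 22.
Daylight saving runs 25 April – 22 November; August 26, 2021 is inside that window, so Umarn is at UTC+00:00.
04:30 Umarn − 0h = 04:30 UTC.
1 March 2021 is a Monday, so Fridays fall on 5, 12, 19, 26; the last is March 26.
1 October 2021 is a Friday, so Fridays fall on 1, 8, 15, 22, 29; the last is October 29.
At the standard offset (UTC+10:30), 04:30 UTC + 10h30m = 15:00 Wynath standard time.
Daylight saving runs 26 March – 29 October; the standard-time date in Wynath, August 26, 2021, is inside that window, so Wynath is at UTC+11:30.
04:30 UTC + 11h30m = 16:00 Wynath.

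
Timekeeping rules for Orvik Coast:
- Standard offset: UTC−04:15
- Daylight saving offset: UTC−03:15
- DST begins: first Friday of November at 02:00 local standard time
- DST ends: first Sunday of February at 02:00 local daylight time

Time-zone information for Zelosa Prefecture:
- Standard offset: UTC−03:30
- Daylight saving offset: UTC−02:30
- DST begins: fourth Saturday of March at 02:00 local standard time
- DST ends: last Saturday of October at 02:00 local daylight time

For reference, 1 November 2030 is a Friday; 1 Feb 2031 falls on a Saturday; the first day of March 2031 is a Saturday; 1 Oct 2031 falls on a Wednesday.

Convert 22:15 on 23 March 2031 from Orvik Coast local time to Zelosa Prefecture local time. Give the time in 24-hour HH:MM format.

00:00

1 November 2030 is a Friday, so the first Friday is November 1.
1 February 2031 is a Saturday, so the first Sunday is February 2.
23 March 2031 is outside the daylight-saving period (1 November 2030 – 2 February 2031), so Orvik Coast is on standard time, UTC−04:15.
22:15 Orvik Coast + 4h15m = 02:30 UTC (rolling into the next day, 24 March 2031).
1 March 2031 is a Saturday, so the first Saturday is March 1 and the fourth is March 22.
1 October 2031 is a Wednesday, so Saturdays fall on 4, 11, 18, 25; the last is October 25.
At the standard offset (UTC−03:30), 02:30 UTC − 3h30m = 23:00 Zelosa Prefecture standard time (rolling into the previous day, 23 March 2031).
Daylight saving runs 22 March – 25 October; the standard-time date in Zelosa Prefecture, 23 March 2031, is inside that window, so Zelosa Prefecture is at UTC−02:30.
02:30 UTC − 2h30m = 00:00 Zelosa Prefecture.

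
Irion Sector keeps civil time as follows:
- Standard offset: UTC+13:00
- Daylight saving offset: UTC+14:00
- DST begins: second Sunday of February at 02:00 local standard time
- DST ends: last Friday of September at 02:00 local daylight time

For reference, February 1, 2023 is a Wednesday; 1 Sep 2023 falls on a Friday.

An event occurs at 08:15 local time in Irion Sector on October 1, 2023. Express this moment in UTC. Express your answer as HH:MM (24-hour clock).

1 February 2023 is a Wednesday, so the first Sunday is February 5 and the second is February 12.
1 September 2023 is a Friday, so Fridays fall on 1, 8, 15, 22, 29; the last is September 29.
October 1, 2023 does not fall between 12 February and 29 September, so daylight saving is not in effect and Irion Sector is at UTC+13:00.
08:15 local − 13h = 19:15 UTC (rolling into the previous day, 30 September 2023).

19:15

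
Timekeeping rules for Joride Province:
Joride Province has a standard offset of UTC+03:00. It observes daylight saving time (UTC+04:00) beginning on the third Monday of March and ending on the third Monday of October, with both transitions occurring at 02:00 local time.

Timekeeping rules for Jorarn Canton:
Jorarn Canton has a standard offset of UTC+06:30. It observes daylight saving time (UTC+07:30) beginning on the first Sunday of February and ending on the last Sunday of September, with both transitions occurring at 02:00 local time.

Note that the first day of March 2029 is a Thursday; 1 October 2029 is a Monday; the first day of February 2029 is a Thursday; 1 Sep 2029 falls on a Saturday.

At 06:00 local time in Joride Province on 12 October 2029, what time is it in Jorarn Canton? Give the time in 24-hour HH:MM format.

08:30

1 March 2029 is a Thursday, so the first Monday is March 5 and the third is March 19.
1 October 2029 is a Monday, so the first Monday is October 1 and the third is October 15.
Daylight saving runs 19 March – 15 October; 12 October 2029 is inside that window, so Joride Province is at UTC+04:00.
06:00 Joride Province − 4h = 02:00 UTC.
1 February 2029 is a Thursday, so the first Sunday is February 4.
1 September 2029 is a Saturday, so Sundays fall on 2, 9, 16, 23, 30; the last is September 30.
At the standard offset (UTC+06:30), 02:00 UTC + 6h30m = 08:30 Jorarn Canton standard time.
The standard-time date in Jorarn Canton, 12 October 2029, does not fall between 4 February and 30 September, so daylight saving is not in effect and Jorarn Canton is at UTC+06:30.
02:00 UTC + 6h30m = 08:30 Jorarn Canton.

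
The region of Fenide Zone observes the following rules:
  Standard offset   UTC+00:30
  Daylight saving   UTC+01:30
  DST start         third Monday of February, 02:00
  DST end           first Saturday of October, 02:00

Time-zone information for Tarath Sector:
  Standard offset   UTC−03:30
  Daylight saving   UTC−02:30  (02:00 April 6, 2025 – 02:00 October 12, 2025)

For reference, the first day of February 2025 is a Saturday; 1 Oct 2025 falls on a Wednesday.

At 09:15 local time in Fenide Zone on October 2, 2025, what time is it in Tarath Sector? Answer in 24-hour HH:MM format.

1 February 2025 is a Saturday, so the first Monday is February 3 and the third is February 17.
1 October 2025 is a Wednesday, so the first Saturday is October 4.
October 2, 2025 falls between 17 February and 4 October, so daylight saving is in effect and Fenide Zone is at UTC+01:30.
09:15 Fenide Zone − 1h30m = 07:45 UTC.
At the standard offset (UTC−03:30), 07:45 UTC − 3h30m = 04:15 Tarath Sector standard time.
Daylight saving runs 6 April – 12 October; the standard-time date in Tarath Sector, October 2, 2025, is inside that window, so Tarath Sector is at UTC−02:30.
07:45 UTC − 2h30m = 05:15 Tarath Sector.

05:15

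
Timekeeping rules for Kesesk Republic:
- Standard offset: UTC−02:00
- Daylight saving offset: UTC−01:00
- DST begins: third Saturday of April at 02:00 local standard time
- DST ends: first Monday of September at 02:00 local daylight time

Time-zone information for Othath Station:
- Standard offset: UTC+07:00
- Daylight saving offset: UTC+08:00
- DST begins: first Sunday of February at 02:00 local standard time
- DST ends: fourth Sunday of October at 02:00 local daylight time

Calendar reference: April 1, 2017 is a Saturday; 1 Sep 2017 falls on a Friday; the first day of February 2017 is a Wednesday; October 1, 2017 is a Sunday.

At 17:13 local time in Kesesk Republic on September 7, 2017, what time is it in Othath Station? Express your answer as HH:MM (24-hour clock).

03:13

1 April 2017 is a Saturday, so the first Saturday is April 1 and the third is April 15.
1 September 2017 is a Friday, so the first Monday is September 4.
Daylight saving runs 15 April – 4 September; September 7, 2017 is outside that window, so Kesesk Republic is on standard time at UTC−02:00.
17:13 Kesesk Republic + 2h = 19:13 UTC.
1 February 2017 is a Wednesday, so the first Sunday is February 5.
1 October 2017 is a Sunday, so the first Sunday is October 1 and the fourth is October 22.
At the standard offset (UTC+07:00), 19:13 UTC + 7h = 02:13 Othath Station standard time (rolling into the next day, 8 September 2017).
Daylight saving runs 5 February – 22 October; the standard-time date in Othath Station, September 8, 2017, is inside that window, so Othath Station is at UTC+08:00.
19:13 UTC + 8h = 03:13 Othath Station (rolling into the next day, 8 September 2017).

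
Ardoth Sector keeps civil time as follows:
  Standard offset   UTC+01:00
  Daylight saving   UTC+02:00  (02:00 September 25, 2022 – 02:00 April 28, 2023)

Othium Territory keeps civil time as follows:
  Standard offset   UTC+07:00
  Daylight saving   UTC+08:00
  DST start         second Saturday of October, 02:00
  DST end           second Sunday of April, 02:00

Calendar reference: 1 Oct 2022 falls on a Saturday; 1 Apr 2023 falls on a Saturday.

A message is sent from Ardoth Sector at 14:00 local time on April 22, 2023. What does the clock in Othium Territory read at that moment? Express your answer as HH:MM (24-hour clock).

April 22, 2023 falls between 25 September 2022 and 28 April 2023, so daylight saving is in effect and Ardoth Sector is at UTC+02:00.
14:00 Ardoth Sector − 2h = 12:00 UTC.
1 October 2022 is a Saturday, so the first Saturday is October 1 and the second is October 8.
1 April 2023 is a Saturday, so the first Sunday is April 2 and the second is April 9.
At the standard offset (UTC+07:00), 12:00 UTC + 7h = 19:00 Othium Territory standard time.
The standard-time date in Othium Territory, April 22, 2023, does not fall between 8 October 2022 and 9 April 2023, so daylight saving is not in effect and Othium Territory is at UTC+07:00.
12:00 UTC + 7h = 19:00 Othium Territory.

19:00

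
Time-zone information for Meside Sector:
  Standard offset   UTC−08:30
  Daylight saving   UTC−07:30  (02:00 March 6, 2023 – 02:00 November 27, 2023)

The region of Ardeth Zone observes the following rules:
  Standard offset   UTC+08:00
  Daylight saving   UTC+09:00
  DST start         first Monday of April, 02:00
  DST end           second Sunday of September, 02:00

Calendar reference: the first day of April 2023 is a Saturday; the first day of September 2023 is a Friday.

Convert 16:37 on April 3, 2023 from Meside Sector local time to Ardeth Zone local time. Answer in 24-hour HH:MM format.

Daylight saving runs 6 March – 27 November; April 3, 2023 is inside that window, so Meside Sector is at UTC−07:30.
16:37 Meside Sector + 7h30m = 00:07 UTC (rolling into the next day, 4 April 2023).
1 April 2023 is a Saturday, so the first Monday is April 3.
1 September 2023 is a Friday, so the first Sunday is September 3 and the second is September 10.
At the standard offset (UTC+08:00), 00:07 UTC + 8h = 08:07 Ardeth Zone standard time.
The standard-time date in Ardeth Zone, April 4, 2023, falls between 3 April and 10 September, so daylight saving is in effect and Ardeth Zone is at UTC+09:00.
00:07 UTC + 9h = 09:07 Ardeth Zone.

09:07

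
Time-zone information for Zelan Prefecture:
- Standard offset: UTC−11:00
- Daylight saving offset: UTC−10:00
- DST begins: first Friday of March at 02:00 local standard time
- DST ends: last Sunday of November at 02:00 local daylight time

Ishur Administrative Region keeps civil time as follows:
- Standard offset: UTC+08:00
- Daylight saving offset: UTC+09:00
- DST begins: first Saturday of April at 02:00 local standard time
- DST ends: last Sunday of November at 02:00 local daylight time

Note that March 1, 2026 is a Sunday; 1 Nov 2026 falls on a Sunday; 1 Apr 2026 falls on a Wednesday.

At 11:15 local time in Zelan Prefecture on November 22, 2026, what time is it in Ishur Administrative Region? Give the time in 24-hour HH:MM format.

1 March 2026 is a Sunday, so the first Friday is March 6.
1 November 2026 is a Sunday, so Sundays fall on 1, 8, 15, 22, 29; the last is November 29.
Daylight saving runs 6 March – 29 November; November 22, 2026 is inside that window, so Zelan Prefecture is at UTC−10:00.
11:15 Zelan Prefecture + 10h = 21:15 UTC.
1 April 2026 is a Wednesday, so the first Saturday is April 4.
1 November 2026 is a Sunday, so Sundays fall on 1, 8, 15, 22, 29; the last is November 29.
At the standard offset (UTC+08:00), 21:15 UTC + 8h = 05:15 Ishur Administrative Region standard time (rolling into the next day, 23 November 2026).
Daylight saving runs 4 April – 29 November; the standard-time date in Ishur Administrative Region, November 23, 2026, is inside that window, so Ishur Administrative Region is at UTC+09:00.
21:15 UTC + 9h = 06:15 Ishur Administrative Region (rolling into the next day, 23 November 2026).

06:15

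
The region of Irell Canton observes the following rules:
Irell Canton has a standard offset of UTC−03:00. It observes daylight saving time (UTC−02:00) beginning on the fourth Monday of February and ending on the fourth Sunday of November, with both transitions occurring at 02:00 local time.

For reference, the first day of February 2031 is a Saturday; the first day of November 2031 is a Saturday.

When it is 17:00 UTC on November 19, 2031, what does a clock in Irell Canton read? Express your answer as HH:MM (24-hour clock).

15:00

1 February 2031 is a Saturday, so the first Monday is February 3 and the fourth is February 24.
1 November 2031 is a Saturday, so the first Sunday is November 2 and the fourth is November 23.
At the standard offset (UTC−03:00), 17:00 UTC − 3h = 14:00 Irell Canton standard time.
Daylight saving runs 24 February – 23 November; the standard-time date in Irell Canton, November 19, 2031, is inside that window, so Irell Canton is at UTC−02:00.
17:00 UTC − 2h = 15:00 local.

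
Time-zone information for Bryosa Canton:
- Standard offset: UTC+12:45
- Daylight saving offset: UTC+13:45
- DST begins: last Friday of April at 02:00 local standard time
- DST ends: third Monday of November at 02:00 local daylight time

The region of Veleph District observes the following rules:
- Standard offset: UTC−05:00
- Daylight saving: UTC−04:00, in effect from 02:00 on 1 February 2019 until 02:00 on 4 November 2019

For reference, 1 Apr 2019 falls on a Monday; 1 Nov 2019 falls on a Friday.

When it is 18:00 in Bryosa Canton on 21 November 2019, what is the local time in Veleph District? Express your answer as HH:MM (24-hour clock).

1 April 2019 is a Monday, so Fridays fall on 5, 12, 19, 26; the last is April 26.
1 November 2019 is a Friday, so the first Monday is November 4 and the third is November 18.
21 November 2019 does not fall between 26 April and 18 November, so daylight saving is not in effect and Bryosa Canton is at UTC+12:45.
18:00 Bryosa Canton − 12h45m = 05:15 UTC.
At the standard offset (UTC−05:00), 05:15 UTC − 5h = 00:15 Veleph District standard time.
Daylight saving runs 1 February – 4 November; the standard-time date in Veleph District, 21 November 2019, is outside that window, so Veleph District is on standard time at UTC−05:00.
05:15 UTC − 5h = 00:15 Veleph District.

00:15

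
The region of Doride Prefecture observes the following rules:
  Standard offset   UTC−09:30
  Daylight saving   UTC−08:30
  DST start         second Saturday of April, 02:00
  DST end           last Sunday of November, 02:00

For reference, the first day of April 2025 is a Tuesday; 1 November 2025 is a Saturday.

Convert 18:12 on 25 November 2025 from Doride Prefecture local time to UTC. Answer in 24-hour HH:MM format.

1 April 2025 is a Tuesday, so the first Saturday is April 5 and the second is April 12.
1 November 2025 is a Saturday, so Sundays fall on 2, 9, 16, 23, 30; the last is November 30.
25 November 2025 lies within the daylight-saving period (12 April – 30 November), so Doride Prefecture is on daylight time, UTC−08:30.
18:12 local + 8h30m = 02:42 UTC (rolling into the next day, 26 November 2025).

02:42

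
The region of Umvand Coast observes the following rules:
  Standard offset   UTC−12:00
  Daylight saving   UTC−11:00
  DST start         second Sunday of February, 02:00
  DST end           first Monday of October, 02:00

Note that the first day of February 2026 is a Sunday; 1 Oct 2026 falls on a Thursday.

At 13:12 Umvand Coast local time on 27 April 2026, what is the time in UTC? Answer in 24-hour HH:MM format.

00:12

1 February 2026 is a Sunday, so the first Sunday is February 1 and the second is February 8.
1 October 2026 is a Thursday, so the first Monday is October 5.
27 April 2026 falls between 8 February and 5 October, so daylight saving is in effect and Umvand Coast is at UTC−11:00.
13:12 local + 11h = 00:12 UTC (rolling into the next day, 28 April 2026).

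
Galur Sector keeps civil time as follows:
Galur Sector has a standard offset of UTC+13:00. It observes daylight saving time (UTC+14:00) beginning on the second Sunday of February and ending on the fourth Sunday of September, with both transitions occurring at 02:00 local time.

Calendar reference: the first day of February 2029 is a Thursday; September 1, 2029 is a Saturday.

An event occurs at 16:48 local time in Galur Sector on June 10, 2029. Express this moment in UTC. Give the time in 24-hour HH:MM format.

1 February 2029 is a Thursday, so the first Sunday is February 4 and the second is February 11.
1 September 2029 is a Saturday, so the first Sunday is September 2 and the fourth is September 23.
June 10, 2029 lies within the daylight-saving period (11 February – 23 September), so Galur Sector is on daylight time, UTC+14:00.
16:48 local − 14h = 02:48 UTC.

02:48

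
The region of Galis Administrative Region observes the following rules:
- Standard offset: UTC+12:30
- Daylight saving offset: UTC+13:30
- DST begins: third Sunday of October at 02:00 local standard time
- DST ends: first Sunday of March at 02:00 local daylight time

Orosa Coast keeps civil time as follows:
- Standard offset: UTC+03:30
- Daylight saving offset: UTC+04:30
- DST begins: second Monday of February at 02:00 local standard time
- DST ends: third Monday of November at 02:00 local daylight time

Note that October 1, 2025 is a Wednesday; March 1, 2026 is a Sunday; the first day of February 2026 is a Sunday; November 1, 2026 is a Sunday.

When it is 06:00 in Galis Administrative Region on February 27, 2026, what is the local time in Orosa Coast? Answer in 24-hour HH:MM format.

1 October 2025 is a Wednesday, so the first Sunday is October 5 and the third is October 19.
1 March 2026 is a Sunday, so the first Sunday is March 1.
February 27, 2026 lies within the daylight-saving period (19 October 2025 – 1 March 2026), so Galis Administrative Region is on daylight time, UTC+13:30.
06:00 Galis Administrative Region − 13h30m = 16:30 UTC (rolling into the previous day, 26 February 2026).
1 February 2026 is a Sunday, so the first Monday is February 2 and the second is February 9.
1 November 2026 is a Sunday, so the first Monday is November 2 and the third is November 16.
At the standard offset (UTC+03:30), 16:30 UTC + 3h30m = 20:00 Orosa Coast standard time.
Daylight saving runs 9 February – 16 November; the standard-time date in Orosa Coast, February 26, 2026, is inside that window, so Orosa Coast is at UTC+04:30.
16:30 UTC + 4h30m = 21:00 Orosa Coast.

21:00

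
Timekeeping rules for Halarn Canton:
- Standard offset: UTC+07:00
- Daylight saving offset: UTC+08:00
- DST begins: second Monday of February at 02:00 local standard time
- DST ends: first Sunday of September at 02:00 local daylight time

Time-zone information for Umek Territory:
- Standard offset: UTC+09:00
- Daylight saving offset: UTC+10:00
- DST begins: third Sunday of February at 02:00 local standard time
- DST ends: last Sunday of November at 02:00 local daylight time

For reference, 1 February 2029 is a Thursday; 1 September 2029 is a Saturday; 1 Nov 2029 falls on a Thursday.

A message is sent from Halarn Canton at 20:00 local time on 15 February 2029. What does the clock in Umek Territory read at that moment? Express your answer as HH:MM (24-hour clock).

1 February 2029 is a Thursday, so the first Monday is February 5 and the second is February 12.
1 September 2029 is a Saturday, so the first Sunday is September 2.
15 February 2029 falls between 12 February and 2 September, so daylight saving is in effect and Halarn Canton is at UTC+08:00.
20:00 Halarn Canton − 8h = 12:00 UTC.
1 February 2029 is a Thursday, so the first Sunday is February 4 and the third is February 18.
1 November 2029 is a Thursday, so Sundays fall on 4, 11, 18, 25; the last is November 25.
At the standard offset (UTC+09:00), 12:00 UTC + 9h = 21:00 Umek Territory standard time.
The standard-time date in Umek Territory, 15 February 2029, does not fall between 18 February and 25 November, so daylight saving is not in effect and Umek Territory is at UTC+09:00.
12:00 UTC + 9h = 21:00 Umek Territory.

21:00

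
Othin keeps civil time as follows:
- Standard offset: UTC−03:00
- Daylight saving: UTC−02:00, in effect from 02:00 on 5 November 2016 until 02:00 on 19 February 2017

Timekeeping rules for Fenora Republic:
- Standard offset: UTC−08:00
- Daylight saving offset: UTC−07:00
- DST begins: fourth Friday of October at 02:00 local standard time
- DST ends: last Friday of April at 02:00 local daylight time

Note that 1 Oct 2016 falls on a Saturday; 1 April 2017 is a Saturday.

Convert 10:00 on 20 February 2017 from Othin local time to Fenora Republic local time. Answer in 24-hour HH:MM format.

Daylight saving runs 5 November 2016 – 19 February 2017; 20 February 2017 is outside that window, so Othin is on standard time at UTC−03:00.
10:00 Othin + 3h = 13:00 UTC.
1 October 2016 is a Saturday, so the first Friday is October 7 and the fourth is October 28.
1 April 2017 is a Saturday, so Fridays fall on 7, 14, 21, 28; the last is April 28.
At the standard offset (UTC−08:00), 13:00 UTC − 8h = 05:00 Fenora Republic standard time.
The standard-time date in Fenora Republic, 20 February 2017, lies within the daylight-saving period (28 October 2016 – 28 April 2017), so Fenora Republic is on daylight time, UTC−07:00.
13:00 UTC − 7h = 06:00 Fenora Republic.

06:00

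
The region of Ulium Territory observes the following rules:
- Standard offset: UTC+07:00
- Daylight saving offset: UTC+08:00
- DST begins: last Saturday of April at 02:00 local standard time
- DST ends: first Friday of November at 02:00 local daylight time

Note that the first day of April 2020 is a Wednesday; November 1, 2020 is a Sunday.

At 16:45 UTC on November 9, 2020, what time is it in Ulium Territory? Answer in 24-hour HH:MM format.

23:45

1 April 2020 is a Wednesday, so Saturdays fall on 4, 11, 18, 25; the last is April 25.
1 November 2020 is a Sunday, so the first Friday is November 6.
At the standard offset (UTC+07:00), 16:45 UTC + 7h = 23:45 Ulium Territory standard time.
Daylight saving runs 25 April – 6 November; the standard-time date in Ulium Territory, November 9, 2020, is outside that window, so Ulium Territory is on standard time at UTC+07:00.
16:45 UTC + 7h = 23:45 local.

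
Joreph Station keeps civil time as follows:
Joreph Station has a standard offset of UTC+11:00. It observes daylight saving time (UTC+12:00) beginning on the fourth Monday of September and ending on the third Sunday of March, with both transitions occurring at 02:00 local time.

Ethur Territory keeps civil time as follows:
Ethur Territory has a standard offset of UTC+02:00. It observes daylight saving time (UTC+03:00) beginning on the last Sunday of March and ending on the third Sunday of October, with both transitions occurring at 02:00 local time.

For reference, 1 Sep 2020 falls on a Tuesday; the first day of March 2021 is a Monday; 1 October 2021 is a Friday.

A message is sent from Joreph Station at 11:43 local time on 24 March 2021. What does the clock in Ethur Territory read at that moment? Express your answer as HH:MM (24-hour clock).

1 September 2020 is a Tuesday, so the first Monday is September 7 and the fourth is September 28.
1 March 2021 is a Monday, so the first Sunday is March 7 and the third is March 21.
24 March 2021 is outside the daylight-saving period (28 September 2020 – 21 March 2021), so Joreph Station is on standard time, UTC+11:00.
11:43 Joreph Station − 11h = 00:43 UTC.
1 March 2021 is a Monday, so Sundays fall on 7, 14, 21, 28; the last is March 28.
1 October 2021 is a Friday, so the first Sunday is October 3 and the third is October 17.
At the standard offset (UTC+02:00), 00:43 UTC + 2h = 02:43 Ethur Territory standard time.
The standard-time date in Ethur Territory, 24 March 2021, is outside the daylight-saving period (28 March – 17 October), so Ethur Territory is on standard time, UTC+02:00.
00:43 UTC + 2h = 02:43 Ethur Territory.

02:43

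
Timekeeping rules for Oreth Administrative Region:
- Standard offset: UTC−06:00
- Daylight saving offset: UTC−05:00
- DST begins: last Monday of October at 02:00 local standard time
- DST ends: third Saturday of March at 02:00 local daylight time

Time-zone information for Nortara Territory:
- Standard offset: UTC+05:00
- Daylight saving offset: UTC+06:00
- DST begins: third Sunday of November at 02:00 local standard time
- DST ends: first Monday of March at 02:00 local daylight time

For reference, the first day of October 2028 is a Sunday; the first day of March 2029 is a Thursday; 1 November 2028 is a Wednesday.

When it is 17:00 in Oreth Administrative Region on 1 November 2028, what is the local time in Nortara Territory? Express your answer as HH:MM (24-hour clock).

03:00

1 October 2028 is a Sunday, so Mondays fall on 2, 9, 16, 23, 30; the last is October 30.
1 March 2029 is a Thursday, so the first Saturday is March 3 and the third is March 17.
1 November 2028 lies within the daylight-saving period (30 October 2028 – 17 March 2029), so Oreth Administrative Region is on daylight time, UTC−05:00.
17:00 Oreth Administrative Region + 5h = 22:00 UTC.
1 November 2028 is a Wednesday, so the first Sunday is November 5 and the third is November 19.
1 March 2029 is a Thursday, so the first Monday is March 5.
At the standard offset (UTC+05:00), 22:00 UTC + 5h = 03:00 Nortara Territory standard time (rolling into the next day, 2 November 2028).
The standard-time date in Nortara Territory, 2 November 2028, is outside the daylight-saving period (19 November 2028 – 5 March 2029), so Nortara Territory is on standard time, UTC+05:00.
22:00 UTC + 5h = 03:00 Nortara Territory (rolling into the next day, 2 November 2028).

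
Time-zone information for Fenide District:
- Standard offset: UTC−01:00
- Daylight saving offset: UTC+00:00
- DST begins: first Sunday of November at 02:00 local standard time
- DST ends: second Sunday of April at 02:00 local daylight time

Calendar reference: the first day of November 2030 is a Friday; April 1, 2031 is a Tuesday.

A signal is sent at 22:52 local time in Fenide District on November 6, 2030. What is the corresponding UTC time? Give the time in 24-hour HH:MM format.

22:52

1 November 2030 is a Friday, so the first Sunday is November 3.
1 April 2031 is a Tuesday, so the first Sunday is April 6 and the second is April 13.
November 6, 2030 falls between 3 November 2030 and 13 April 2031, so daylight saving is in effect and Fenide District is at UTC+00:00.
22:52 local − 0h = 22:52 UTC.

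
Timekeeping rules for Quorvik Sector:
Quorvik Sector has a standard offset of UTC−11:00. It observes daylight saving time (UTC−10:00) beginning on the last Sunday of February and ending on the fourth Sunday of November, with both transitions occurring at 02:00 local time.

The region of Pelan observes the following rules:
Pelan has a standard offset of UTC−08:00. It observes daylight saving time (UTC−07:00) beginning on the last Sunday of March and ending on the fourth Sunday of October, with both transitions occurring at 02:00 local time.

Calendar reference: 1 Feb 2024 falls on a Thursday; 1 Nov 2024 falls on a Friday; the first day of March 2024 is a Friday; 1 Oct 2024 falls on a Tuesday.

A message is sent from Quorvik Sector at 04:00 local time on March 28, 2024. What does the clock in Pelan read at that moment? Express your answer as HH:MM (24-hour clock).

06:00

1 February 2024 is a Thursday, so Sundays fall on 4, 11, 18, 25; the last is February 25.
1 November 2024 is a Friday, so the first Sunday is November 3 and the fourth is November 24.
March 28, 2024 lies within the daylight-saving period (25 February – 24 November), so Quorvik Sector is on daylight time, UTC−10:00.
04:00 Quorvik Sector + 10h = 14:00 UTC.
1 March 2024 is a Friday, so Sundays fall on 3, 10, 17, 24, 31; the last is March 31.
1 October 2024 is a Tuesday, so the first Sunday is October 6 and the fourth is October 27.
At the standard offset (UTC−08:00), 14:00 UTC − 8h = 06:00 Pelan standard time.
The standard-time date in Pelan, March 28, 2024, is outside the daylight-saving period (31 March – 27 October), so Pelan is on standard time, UTC−08:00.
14:00 UTC − 8h = 06:00 Pelan.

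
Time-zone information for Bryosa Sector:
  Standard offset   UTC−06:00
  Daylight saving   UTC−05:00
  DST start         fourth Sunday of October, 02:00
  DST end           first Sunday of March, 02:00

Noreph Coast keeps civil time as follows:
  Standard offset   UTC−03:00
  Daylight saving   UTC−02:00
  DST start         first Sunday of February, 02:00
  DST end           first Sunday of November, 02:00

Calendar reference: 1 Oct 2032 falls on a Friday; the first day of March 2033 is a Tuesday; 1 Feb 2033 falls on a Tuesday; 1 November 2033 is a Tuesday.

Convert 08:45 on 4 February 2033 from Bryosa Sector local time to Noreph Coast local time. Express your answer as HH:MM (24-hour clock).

1 October 2032 is a Friday, so the first Sunday is October 3 and the fourth is October 24.
1 March 2033 is a Tuesday, so the first Sunday is March 6.
4 February 2033 falls between 24 October 2032 and 6 March 2033, so daylight saving is in effect and Bryosa Sector is at UTC−05:00.
08:45 Bryosa Sector + 5h = 13:45 UTC.
1 February 2033 is a Tuesday, so the first Sunday is February 6.
1 November 2033 is a Tuesday, so the first Sunday is November 6.
At the standard offset (UTC−03:00), 13:45 UTC − 3h = 10:45 Noreph Coast standard time.
The standard-time date in Noreph Coast, 4 February 2033, does not fall between 6 February and 6 November, so daylight saving is not in effect and Noreph Coast is at UTC−03:00.
13:45 UTC − 3h = 10:45 Noreph Coast.

10:45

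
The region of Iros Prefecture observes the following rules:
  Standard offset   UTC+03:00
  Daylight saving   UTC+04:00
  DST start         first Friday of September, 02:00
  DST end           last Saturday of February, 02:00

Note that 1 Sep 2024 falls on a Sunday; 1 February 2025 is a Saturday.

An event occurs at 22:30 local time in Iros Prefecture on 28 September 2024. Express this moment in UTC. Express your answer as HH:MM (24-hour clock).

1 September 2024 is a Sunday, so the first Friday is September 6.
1 February 2025 is a Saturday, so Saturdays fall on 1, 8, 15, 22; the last is February 22.
28 September 2024 falls between 6 September 2024 and 22 February 2025, so daylight saving is in effect and Iros Prefecture is at UTC+04:00.
22:30 local − 4h = 18:30 UTC.

18:30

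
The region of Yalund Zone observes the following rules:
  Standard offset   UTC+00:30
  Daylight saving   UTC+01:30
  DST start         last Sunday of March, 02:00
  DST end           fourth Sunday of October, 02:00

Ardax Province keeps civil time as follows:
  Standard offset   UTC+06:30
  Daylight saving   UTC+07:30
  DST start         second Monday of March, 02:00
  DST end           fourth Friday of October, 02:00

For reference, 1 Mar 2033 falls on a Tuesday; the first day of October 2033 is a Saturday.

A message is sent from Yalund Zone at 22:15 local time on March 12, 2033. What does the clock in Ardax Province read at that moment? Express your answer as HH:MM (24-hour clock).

04:15

1 March 2033 is a Tuesday, so Sundays fall on 6, 13, 20, 27; the last is March 27.
1 October 2033 is a Saturday, so the first Sunday is October 2 and the fourth is October 23.
Daylight saving runs 27 March – 23 October; March 12, 2033 is outside that window, so Yalund Zone is on standard time at UTC+00:30.
22:15 Yalund Zone − 0h30m = 21:45 UTC.
1 March 2033 is a Tuesday, so the first Monday is March 7 and the second is March 14.
1 October 2033 is a Saturday, so the first Friday is October 7 and the fourth is October 28.
At the standard offset (UTC+06:30), 21:45 UTC + 6h30m = 04:15 Ardax Province standard time (rolling into the next day, 13 March 2033).
The standard-time date in Ardax Province, March 13, 2033, does not fall between 14 March and 28 October, so daylight saving is not in effect and Ardax Province is at UTC+06:30.
21:45 UTC + 6h30m = 04:15 Ardax Province (rolling into the next day, 13 March 2033).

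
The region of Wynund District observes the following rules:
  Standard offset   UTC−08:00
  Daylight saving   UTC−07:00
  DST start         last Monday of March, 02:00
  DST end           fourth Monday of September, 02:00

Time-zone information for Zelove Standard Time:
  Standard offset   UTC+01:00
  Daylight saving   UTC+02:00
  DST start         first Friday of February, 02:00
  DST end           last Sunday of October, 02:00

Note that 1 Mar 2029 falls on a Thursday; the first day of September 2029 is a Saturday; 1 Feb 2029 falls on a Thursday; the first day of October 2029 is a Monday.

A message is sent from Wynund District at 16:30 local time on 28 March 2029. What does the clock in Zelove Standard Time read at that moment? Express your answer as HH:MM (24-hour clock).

01:30

1 March 2029 is a Thursday, so Mondays fall on 5, 12, 19, 26; the last is March 26.
1 September 2029 is a Saturday, so the first Monday is September 3 and the fourth is September 24.
Daylight saving runs 26 March – 24 September; 28 March 2029 is inside that window, so Wynund District is at UTC−07:00.
16:30 Wynund District + 7h = 23:30 UTC.
1 February 2029 is a Thursday, so the first Friday is February 2.
1 October 2029 is a Monday, so Sundays fall on 7, 14, 21, 28; the last is October 28.
At the standard offset (UTC+01:00), 23:30 UTC + 1h = 00:30 Zelove Standard Time standard time (rolling into the next day, 29 March 2029).
The standard-time date in Zelove Standard Time, 29 March 2029, falls between 2 February and 28 October, so daylight saving is in effect and Zelove Standard Time is at UTC+02:00.
23:30 UTC + 2h = 01:30 Zelove Standard Time (rolling into the next day, 29 March 2029).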